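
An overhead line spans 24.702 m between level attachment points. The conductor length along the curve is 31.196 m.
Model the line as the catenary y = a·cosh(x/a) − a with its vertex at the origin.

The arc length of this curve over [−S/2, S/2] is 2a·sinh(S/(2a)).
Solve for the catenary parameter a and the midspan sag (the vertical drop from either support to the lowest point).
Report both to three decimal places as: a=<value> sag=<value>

seed: a₀ = √(S³/(24(L−S))) = √(24.702³/(24·6.494)) = 9.834141
iter 1: u=1.255931  f(a)=+5.318e-01  f'(a)=-1.541e+00  a ← 9.834141 − (+5.318e-01/-1.541e+00) = 10.179237
iter 2: u=1.213352  f(a)=+2.928e-02  f'(a)=-1.376e+00  a ← 10.179237 − (+2.928e-02/-1.376e+00) = 10.200518
iter 3: u=1.210821  f(a)=+1.002e-04  f'(a)=-1.366e+00  a ← 10.200518 − (+1.002e-04/-1.366e+00) = 10.200592
iter 4: u=1.210812  f(a)=+1.181e-09  f'(a)=-1.366e+00  a ← 10.200592 − (+1.181e-09/-1.366e+00) = 10.200592
iter 5: u=1.210812  f(a)=+7.105e-15  f'(a)=-1.366e+00  a ← 10.200592 − (+7.105e-15/-1.366e+00) = 10.200592
converged: |Δa| < 1e-12 after 5 iterations
sag = a·(cosh(S/(2a)) − 1) = 10.200592·(cosh(1.210812) − 1) = 8.436728
T_max/T_min = cosh(S/(2a)) = 1.827082

a=10.201 sag=8.437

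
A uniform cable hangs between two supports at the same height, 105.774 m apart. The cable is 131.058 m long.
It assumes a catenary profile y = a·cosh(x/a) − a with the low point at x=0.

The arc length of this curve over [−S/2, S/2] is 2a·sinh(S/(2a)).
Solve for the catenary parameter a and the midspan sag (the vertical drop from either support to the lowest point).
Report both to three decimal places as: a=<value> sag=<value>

seed: a₀ = √(S³/(24(L−S))) = √(105.774³/(24·25.284)) = 44.161100
iter 1: u=1.197592  f(a)=+1.876e+00  f'(a)=-1.318e+00  a ← 44.161100 − (+1.876e+00/-1.318e+00) = 45.584762
iter 2: u=1.160190  f(a)=+9.455e-02  f'(a)=-1.188e+00  a ← 45.584762 − (+9.455e-02/-1.188e+00) = 45.664343
iter 3: u=1.158168  f(a)=+2.683e-04  f'(a)=-1.181e+00  a ← 45.664343 − (+2.683e-04/-1.181e+00) = 45.664570
iter 4: u=1.158163  f(a)=+2.174e-09  f'(a)=-1.181e+00  a ← 45.664570 − (+2.174e-09/-1.181e+00) = 45.664570
iter 5: u=1.158163  f(a)=-2.842e-14  f'(a)=-1.181e+00  a ← 45.664570 − (-2.842e-14/-1.181e+00) = 45.664570
converged: |Δa| < 1e-12 after 5 iterations
sag = a·(cosh(S/(2a)) − 1) = 45.664570·(cosh(1.158163) − 1) = 34.205968
T_max/T_min = cosh(S/(2a)) = 1.749070

a=45.665 sag=34.206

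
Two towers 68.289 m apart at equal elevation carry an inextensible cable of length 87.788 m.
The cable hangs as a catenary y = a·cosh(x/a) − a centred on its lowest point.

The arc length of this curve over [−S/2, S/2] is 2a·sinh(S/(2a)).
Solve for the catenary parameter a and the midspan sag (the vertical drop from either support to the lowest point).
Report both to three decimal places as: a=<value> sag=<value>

seed: a₀ = √(S³/(24(L−S))) = √(68.289³/(24·19.499)) = 26.086411
iter 1: u=1.308900  f(a)=+1.740e+00  f'(a)=-1.767e+00  a ← 26.086411 − (+1.740e+00/-1.767e+00) = 27.071038
iter 2: u=1.261293  f(a)=+1.034e-01  f'(a)=-1.563e+00  a ← 27.071038 − (+1.034e-01/-1.563e+00) = 27.137176
iter 3: u=1.258219  f(a)=+4.158e-04  f'(a)=-1.550e+00  a ← 27.137176 − (+4.158e-04/-1.550e+00) = 27.137444
iter 4: u=1.258206  f(a)=+6.786e-09  f'(a)=-1.550e+00  a ← 27.137444 − (+6.786e-09/-1.550e+00) = 27.137444
iter 5: u=1.258206  f(a)=-1.421e-14  f'(a)=-1.550e+00  a ← 27.137444 − (-1.421e-14/-1.550e+00) = 27.137444
converged: |Δa| < 1e-12 after 5 iterations
sag = a·(cosh(S/(2a)) − 1) = 27.137444·(cosh(1.258206) − 1) = 24.468022
T_max/T_min = cosh(S/(2a)) = 1.901633

a=27.137 sag=24.468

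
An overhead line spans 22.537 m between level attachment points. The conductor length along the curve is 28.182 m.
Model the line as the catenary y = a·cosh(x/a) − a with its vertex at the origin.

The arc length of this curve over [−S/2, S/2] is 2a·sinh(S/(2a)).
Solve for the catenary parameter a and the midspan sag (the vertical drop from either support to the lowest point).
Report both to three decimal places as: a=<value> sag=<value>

seed: a₀ = √(S³/(24(L−S))) = √(22.537³/(24·5.645)) = 9.191927
iter 1: u=1.225913  f(a)=+4.397e-01  f'(a)=-1.423e+00  a ← 9.191927 − (+4.397e-01/-1.423e+00) = 9.500903
iter 2: u=1.186045  f(a)=+2.314e-02  f'(a)=-1.277e+00  a ← 9.500903 − (+2.314e-02/-1.277e+00) = 9.519028
iter 3: u=1.183787  f(a)=+7.200e-05  f'(a)=-1.269e+00  a ← 9.519028 − (+7.200e-05/-1.269e+00) = 9.519085
iter 4: u=1.183780  f(a)=+7.016e-10  f'(a)=-1.269e+00  a ← 9.519085 − (+7.016e-10/-1.269e+00) = 9.519085
iter 5: u=1.183780  f(a)=+0.000e+00  f'(a)=-1.269e+00  a ← 9.519085 − (+0.000e+00/-1.269e+00) = 9.519085
converged: |Δa| < 1e-12 after 5 iterations
sag = a·(cosh(S/(2a)) − 1) = 9.519085·(cosh(1.183780) − 1) = 7.485892
T_max/T_min = cosh(S/(2a)) = 1.786409

a=9.519 sag=7.486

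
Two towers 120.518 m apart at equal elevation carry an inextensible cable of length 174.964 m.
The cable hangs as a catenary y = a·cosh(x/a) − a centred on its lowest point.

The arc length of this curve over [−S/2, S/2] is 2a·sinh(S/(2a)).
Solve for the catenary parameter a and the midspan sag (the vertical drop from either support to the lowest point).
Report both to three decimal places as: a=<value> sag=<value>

a=38.861 sag=56.864

seed: a₀ = √(S³/(24(L−S))) = √(120.518³/(24·54.446)) = 36.600689
iter 1: u=1.646390  f(a)=+7.874e+00  f'(a)=-3.864e+00  a ← 36.600689 − (+7.874e+00/-3.864e+00) = 38.638555
iter 2: u=1.559556  f(a)=+7.054e-01  f'(a)=-3.200e+00  a ← 38.638555 − (+7.054e-01/-3.200e+00) = 38.859024
iter 3: u=1.550708  f(a)=+6.894e-03  f'(a)=-3.137e+00  a ← 38.859024 − (+6.894e-03/-3.137e+00) = 38.861221
iter 4: u=1.550620  f(a)=+6.725e-07  f'(a)=-3.137e+00  a ← 38.861221 − (+6.725e-07/-3.137e+00) = 38.861221
iter 5: u=1.550620  f(a)=+2.842e-14  f'(a)=-3.137e+00  a ← 38.861221 − (+2.842e-14/-3.137e+00) = 38.861221
converged: |Δa| < 1e-12 after 5 iterations
sag = a·(cosh(S/(2a)) − 1) = 38.861221·(cosh(1.550620) − 1) = 56.863879
T_max/T_min = cosh(S/(2a)) = 2.463255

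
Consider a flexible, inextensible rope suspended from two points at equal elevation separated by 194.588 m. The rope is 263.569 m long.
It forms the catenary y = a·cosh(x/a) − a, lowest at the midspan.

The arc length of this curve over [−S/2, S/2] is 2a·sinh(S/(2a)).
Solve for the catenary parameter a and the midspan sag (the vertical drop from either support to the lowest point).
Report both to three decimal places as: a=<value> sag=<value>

seed: a₀ = √(S³/(24(L−S))) = √(194.588³/(24·68.981)) = 66.711963
iter 1: u=1.458419  f(a)=+7.719e+00  f'(a)=-2.543e+00  a ← 66.711963 − (+7.719e+00/-2.543e+00) = 69.747685
iter 2: u=1.394942  f(a)=+5.581e-01  f'(a)=-2.187e+00  a ← 69.747685 − (+5.581e-01/-2.187e+00) = 70.002883
iter 3: u=1.389857  f(a)=+3.421e-03  f'(a)=-2.160e+00  a ← 70.002883 − (+3.421e-03/-2.160e+00) = 70.004467
iter 4: u=1.389826  f(a)=+1.303e-07  f'(a)=-2.160e+00  a ← 70.004467 − (+1.303e-07/-2.160e+00) = 70.004467
iter 5: u=1.389826  f(a)=+5.684e-14  f'(a)=-2.160e+00  a ← 70.004467 − (+5.684e-14/-2.160e+00) = 70.004467
converged: |Δa| < 1e-12 after 5 iterations
sag = a·(cosh(S/(2a)) − 1) = 70.004467·(cosh(1.389826) − 1) = 79.219458
T_max/T_min = cosh(S/(2a)) = 2.131634

a=70.004 sag=79.219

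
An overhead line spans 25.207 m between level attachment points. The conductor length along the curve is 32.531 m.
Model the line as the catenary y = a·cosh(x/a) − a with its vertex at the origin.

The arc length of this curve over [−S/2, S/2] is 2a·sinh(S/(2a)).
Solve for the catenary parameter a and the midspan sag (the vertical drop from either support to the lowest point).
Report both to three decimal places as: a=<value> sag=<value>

seed: a₀ = √(S³/(24(L−S))) = √(25.207³/(24·7.324)) = 9.545572
iter 1: u=1.320350  f(a)=+6.656e-01  f'(a)=-1.819e+00  a ← 9.545572 − (+6.656e-01/-1.819e+00) = 9.911412
iter 2: u=1.271615  f(a)=+4.018e-02  f'(a)=-1.606e+00  a ← 9.911412 − (+4.018e-02/-1.606e+00) = 9.936432
iter 3: u=1.268413  f(a)=+1.672e-04  f'(a)=-1.592e+00  a ← 9.936432 − (+1.672e-04/-1.592e+00) = 9.936537
iter 4: u=1.268400  f(a)=+2.922e-09  f'(a)=-1.592e+00  a ← 9.936537 − (+2.922e-09/-1.592e+00) = 9.936537
iter 5: u=1.268400  f(a)=-7.105e-15  f'(a)=-1.592e+00  a ← 9.936537 − (-7.105e-15/-1.592e+00) = 9.936537
converged: |Δa| < 1e-12 after 5 iterations
sag = a·(cosh(S/(2a)) − 1) = 9.936537·(cosh(1.268400) − 1) = 9.123926
T_max/T_min = cosh(S/(2a)) = 1.918220

a=9.937 sag=9.124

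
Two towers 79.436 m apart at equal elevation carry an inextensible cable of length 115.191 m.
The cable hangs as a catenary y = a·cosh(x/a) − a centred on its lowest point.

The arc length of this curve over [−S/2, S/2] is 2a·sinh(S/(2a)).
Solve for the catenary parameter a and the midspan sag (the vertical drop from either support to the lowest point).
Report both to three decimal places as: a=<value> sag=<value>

seed: a₀ = √(S³/(24(L−S))) = √(79.436³/(24·35.755)) = 24.168630
iter 1: u=1.643370  f(a)=+5.151e+00  f'(a)=-3.839e+00  a ← 24.168630 − (+5.151e+00/-3.839e+00) = 25.510287
iter 2: u=1.556941  f(a)=+4.600e-01  f'(a)=-3.181e+00  a ← 25.510287 − (+4.600e-01/-3.181e+00) = 25.654882
iter 3: u=1.548165  f(a)=+4.464e-03  f'(a)=-3.120e+00  a ← 25.654882 − (+4.464e-03/-3.120e+00) = 25.656313
iter 4: u=1.548079  f(a)=+4.293e-07  f'(a)=-3.119e+00  a ← 25.656313 − (+4.293e-07/-3.119e+00) = 25.656313
iter 5: u=1.548079  f(a)=+1.421e-14  f'(a)=-3.119e+00  a ← 25.656313 − (+1.421e-14/-3.119e+00) = 25.656313
converged: |Δa| < 1e-12 after 5 iterations
sag = a·(cosh(S/(2a)) − 1) = 25.656313·(cosh(1.548079) − 1) = 37.395158
T_max/T_min = cosh(S/(2a)) = 2.457542

a=25.656 sag=37.395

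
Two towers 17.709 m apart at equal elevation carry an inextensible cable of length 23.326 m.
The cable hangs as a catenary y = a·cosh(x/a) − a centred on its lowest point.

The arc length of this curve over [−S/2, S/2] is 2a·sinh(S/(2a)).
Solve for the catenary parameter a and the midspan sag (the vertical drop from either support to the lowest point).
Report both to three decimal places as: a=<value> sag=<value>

a=6.704 sag=6.748

seed: a₀ = √(S³/(24(L−S))) = √(17.709³/(24·5.617)) = 6.418495
iter 1: u=1.379529  f(a)=+5.594e-01  f'(a)=-2.107e+00  a ← 6.418495 − (+5.594e-01/-2.107e+00) = 6.683995
iter 2: u=1.324732  f(a)=+3.658e-02  f'(a)=-1.839e+00  a ← 6.683995 − (+3.658e-02/-1.839e+00) = 6.703881
iter 3: u=1.320802  f(a)=+1.806e-04  f'(a)=-1.821e+00  a ← 6.703881 − (+1.806e-04/-1.821e+00) = 6.703980
iter 4: u=1.320783  f(a)=+4.453e-09  f'(a)=-1.821e+00  a ← 6.703980 − (+4.453e-09/-1.821e+00) = 6.703980
iter 5: u=1.320783  f(a)=+0.000e+00  f'(a)=-1.821e+00  a ← 6.703980 − (+0.000e+00/-1.821e+00) = 6.703980
converged: |Δa| < 1e-12 after 5 iterations
sag = a·(cosh(S/(2a)) − 1) = 6.703980·(cosh(1.320783) − 1) = 6.748489
T_max/T_min = cosh(S/(2a)) = 2.006639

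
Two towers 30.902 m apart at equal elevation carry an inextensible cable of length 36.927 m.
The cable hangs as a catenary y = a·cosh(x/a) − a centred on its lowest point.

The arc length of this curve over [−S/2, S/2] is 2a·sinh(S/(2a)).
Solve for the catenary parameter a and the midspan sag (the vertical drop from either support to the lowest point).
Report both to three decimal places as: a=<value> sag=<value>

seed: a₀ = √(S³/(24(L−S))) = √(30.902³/(24·6.025)) = 14.285510
iter 1: u=1.081586  f(a)=+3.624e-01  f'(a)=-9.464e-01  a ← 14.285510 − (+3.624e-01/-9.464e-01) = 14.668420
iter 2: u=1.053351  f(a)=+1.508e-02  f'(a)=-8.691e-01  a ← 14.668420 − (+1.508e-02/-8.691e-01) = 14.685773
iter 3: u=1.052107  f(a)=+2.863e-05  f'(a)=-8.658e-01  a ← 14.685773 − (+2.863e-05/-8.658e-01) = 14.685806
iter 4: u=1.052104  f(a)=+1.036e-10  f'(a)=-8.658e-01  a ← 14.685806 − (+1.036e-10/-8.658e-01) = 14.685806
iter 5: u=1.052104  f(a)=-7.105e-15  f'(a)=-8.658e-01  a ← 14.685806 − (-7.105e-15/-8.658e-01) = 14.685806
converged: |Δa| < 1e-12 after 5 iterations
sag = a·(cosh(S/(2a)) − 1) = 14.685806·(cosh(1.052104) − 1) = 8.906009
T_max/T_min = cosh(S/(2a)) = 1.606437

a=14.686 sag=8.906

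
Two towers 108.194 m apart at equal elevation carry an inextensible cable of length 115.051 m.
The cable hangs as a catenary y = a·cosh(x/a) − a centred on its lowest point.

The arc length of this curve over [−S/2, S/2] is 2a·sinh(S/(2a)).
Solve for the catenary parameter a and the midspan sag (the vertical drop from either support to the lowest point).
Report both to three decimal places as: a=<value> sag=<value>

seed: a₀ = √(S³/(24(L−S))) = √(108.194³/(24·6.857)) = 87.726756
iter 1: u=0.616653  f(a)=+1.316e-01  f'(a)=-1.624e-01  a ← 87.726756 − (+1.316e-01/-1.624e-01) = 88.537089
iter 2: u=0.611009  f(a)=+1.845e-03  f'(a)=-1.578e-01  a ← 88.537089 − (+1.845e-03/-1.578e-01) = 88.548780
iter 3: u=0.610929  f(a)=+3.744e-07  f'(a)=-1.578e-01  a ← 88.548780 − (+3.744e-07/-1.578e-01) = 88.548782
iter 4: u=0.610929  f(a)=+1.421e-14  f'(a)=-1.578e-01  a ← 88.548782 − (+1.421e-14/-1.578e-01) = 88.548782
converged: |Δa| < 1e-12 after 4 iterations
sag = a·(cosh(S/(2a)) − 1) = 88.548782·(cosh(0.610929) − 1) = 17.045110
T_max/T_min = cosh(S/(2a)) = 1.192494

a=88.549 sag=17.045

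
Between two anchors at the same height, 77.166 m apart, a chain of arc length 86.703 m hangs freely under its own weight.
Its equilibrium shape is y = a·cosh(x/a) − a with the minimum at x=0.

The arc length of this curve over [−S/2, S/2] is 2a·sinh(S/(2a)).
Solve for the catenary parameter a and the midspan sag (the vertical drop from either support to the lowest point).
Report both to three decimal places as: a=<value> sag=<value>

seed: a₀ = √(S³/(24(L−S))) = √(77.166³/(24·9.537)) = 44.805102
iter 1: u=0.861130  f(a)=+3.599e-01  f'(a)=-4.581e-01  a ← 44.805102 − (+3.599e-01/-4.581e-01) = 45.590722
iter 2: u=0.846291  f(a)=+9.684e-03  f'(a)=-4.338e-01  a ← 45.590722 − (+9.684e-03/-4.338e-01) = 45.613048
iter 3: u=0.845876  f(a)=+7.442e-06  f'(a)=-4.331e-01  a ← 45.613048 − (+7.442e-06/-4.331e-01) = 45.613066
iter 4: u=0.845876  f(a)=+4.391e-12  f'(a)=-4.331e-01  a ← 45.613066 − (+4.391e-12/-4.331e-01) = 45.613066
converged: |Δa| < 1e-12 after 4 iterations
sag = a·(cosh(S/(2a)) − 1) = 45.613066·(cosh(0.845876) − 1) = 17.314705
T_max/T_min = cosh(S/(2a)) = 1.379600

a=45.613 sag=17.315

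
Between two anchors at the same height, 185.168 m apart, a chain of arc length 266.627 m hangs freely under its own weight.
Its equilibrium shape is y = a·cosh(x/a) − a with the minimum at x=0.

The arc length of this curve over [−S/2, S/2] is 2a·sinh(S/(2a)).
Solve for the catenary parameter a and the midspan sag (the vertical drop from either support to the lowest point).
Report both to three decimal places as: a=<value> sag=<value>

a=60.421 sag=85.945

seed: a₀ = √(S³/(24(L−S))) = √(185.168³/(24·81.459)) = 56.986731
iter 1: u=1.624659  f(a)=+1.145e+01  f'(a)=-3.688e+00  a ← 56.986731 − (+1.145e+01/-3.688e+00) = 60.091666
iter 2: u=1.540713  f(a)=+1.003e+00  f'(a)=-3.068e+00  a ← 60.091666 − (+1.003e+00/-3.068e+00) = 60.418407
iter 3: u=1.532381  f(a)=+9.312e-03  f'(a)=-3.012e+00  a ← 60.418407 − (+9.312e-03/-3.012e+00) = 60.421499
iter 4: u=1.532302  f(a)=+8.199e-07  f'(a)=-3.011e+00  a ← 60.421499 − (+8.199e-07/-3.011e+00) = 60.421500
iter 5: u=1.532302  f(a)=-5.684e-14  f'(a)=-3.011e+00  a ← 60.421500 − (-5.684e-14/-3.011e+00) = 60.421500
converged: |Δa| < 1e-12 after 5 iterations
sag = a·(cosh(S/(2a)) − 1) = 60.421500·(cosh(1.532302) − 1) = 85.945323
T_max/T_min = cosh(S/(2a)) = 2.422429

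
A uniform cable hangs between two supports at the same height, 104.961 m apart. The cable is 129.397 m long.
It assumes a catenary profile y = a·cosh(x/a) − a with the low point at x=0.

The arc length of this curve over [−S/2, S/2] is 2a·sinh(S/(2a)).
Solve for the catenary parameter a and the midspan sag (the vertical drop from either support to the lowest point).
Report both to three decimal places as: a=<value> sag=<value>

a=45.878 sag=33.436

seed: a₀ = √(S³/(24(L−S))) = √(104.961³/(24·24.436)) = 44.403915
iter 1: u=1.181889  f(a)=+1.765e+00  f'(a)=-1.262e+00  a ← 44.403915 − (+1.765e+00/-1.262e+00) = 45.801880
iter 2: u=1.145815  f(a)=+8.676e-02  f'(a)=-1.141e+00  a ← 45.801880 − (+8.676e-02/-1.141e+00) = 45.877925
iter 3: u=1.143916  f(a)=+2.337e-04  f'(a)=-1.135e+00  a ← 45.877925 − (+2.337e-04/-1.135e+00) = 45.878131
iter 4: u=1.143911  f(a)=+1.707e-09  f'(a)=-1.135e+00  a ← 45.878131 − (+1.707e-09/-1.135e+00) = 45.878131
iter 5: u=1.143911  f(a)=+0.000e+00  f'(a)=-1.135e+00  a ← 45.878131 − (+0.000e+00/-1.135e+00) = 45.878131
converged: |Δa| < 1e-12 after 5 iterations
sag = a·(cosh(S/(2a)) − 1) = 45.878131·(cosh(1.143911) − 1) = 33.435795
T_max/T_min = cosh(S/(2a)) = 1.728796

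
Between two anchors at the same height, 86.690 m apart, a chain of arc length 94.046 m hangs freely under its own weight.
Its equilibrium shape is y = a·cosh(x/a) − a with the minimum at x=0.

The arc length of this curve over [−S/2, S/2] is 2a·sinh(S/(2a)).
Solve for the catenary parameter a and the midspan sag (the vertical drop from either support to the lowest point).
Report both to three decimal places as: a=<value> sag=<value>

seed: a₀ = √(S³/(24(L−S))) = √(86.690³/(24·7.356)) = 60.747306
iter 1: u=0.713530  f(a)=+1.895e-01  f'(a)=-2.547e-01  a ← 60.747306 − (+1.895e-01/-2.547e-01) = 61.491367
iter 2: u=0.704896  f(a)=+3.539e-03  f'(a)=-2.453e-01  a ← 61.491367 − (+3.539e-03/-2.453e-01) = 61.505792
iter 3: u=0.704730  f(a)=+1.285e-06  f'(a)=-2.451e-01  a ← 61.505792 − (+1.285e-06/-2.451e-01) = 61.505797
iter 4: u=0.704730  f(a)=+1.705e-13  f'(a)=-2.451e-01  a ← 61.505797 − (+1.705e-13/-2.451e-01) = 61.505797
converged: |Δa| < 1e-12 after 4 iterations
sag = a·(cosh(S/(2a)) − 1) = 61.505797·(cosh(0.704730) − 1) = 15.915941
T_max/T_min = cosh(S/(2a)) = 1.258771

a=61.506 sag=15.916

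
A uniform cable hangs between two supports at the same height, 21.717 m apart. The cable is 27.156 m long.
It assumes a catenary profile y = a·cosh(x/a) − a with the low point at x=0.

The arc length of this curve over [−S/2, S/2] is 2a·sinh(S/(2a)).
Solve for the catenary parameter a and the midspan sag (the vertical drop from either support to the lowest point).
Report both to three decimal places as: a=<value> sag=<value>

a=9.173 sag=7.213

seed: a₀ = √(S³/(24(L−S))) = √(21.717³/(24·5.439)) = 8.857978
iter 1: u=1.225844  f(a)=+4.236e-01  f'(a)=-1.423e+00  a ← 8.857978 − (+4.236e-01/-1.423e+00) = 9.155699
iter 2: u=1.185983  f(a)=+2.229e-02  f'(a)=-1.277e+00  a ← 9.155699 − (+2.229e-02/-1.277e+00) = 9.173162
iter 3: u=1.183725  f(a)=+6.934e-05  f'(a)=-1.269e+00  a ← 9.173162 − (+6.934e-05/-1.269e+00) = 9.173217
iter 4: u=1.183718  f(a)=+6.754e-10  f'(a)=-1.269e+00  a ← 9.173217 − (+6.754e-10/-1.269e+00) = 9.173217
iter 5: u=1.183718  f(a)=+0.000e+00  f'(a)=-1.269e+00  a ← 9.173217 − (+0.000e+00/-1.269e+00) = 9.173217
converged: |Δa| < 1e-12 after 5 iterations
sag = a·(cosh(S/(2a)) − 1) = 9.173217·(cosh(1.183718) − 1) = 7.213058
T_max/T_min = cosh(S/(2a)) = 1.786317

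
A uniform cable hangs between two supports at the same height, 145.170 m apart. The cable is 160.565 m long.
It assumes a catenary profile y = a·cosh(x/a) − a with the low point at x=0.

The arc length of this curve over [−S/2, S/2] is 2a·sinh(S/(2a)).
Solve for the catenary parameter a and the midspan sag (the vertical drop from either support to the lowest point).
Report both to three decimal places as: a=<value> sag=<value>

a=92.409 sag=30.003

seed: a₀ = √(S³/(24(L−S))) = √(145.170³/(24·15.395)) = 90.995486
iter 1: u=0.797677  f(a)=+4.973e-01  f'(a)=-3.604e-01  a ← 90.995486 − (+4.973e-01/-3.604e-01) = 92.375281
iter 2: u=0.785762  f(a)=+1.154e-02  f'(a)=-3.438e-01  a ← 92.375281 − (+1.154e-02/-3.438e-01) = 92.408831
iter 3: u=0.785477  f(a)=+6.536e-06  f'(a)=-3.435e-01  a ← 92.408831 − (+6.536e-06/-3.435e-01) = 92.408850
iter 4: u=0.785477  f(a)=+2.075e-12  f'(a)=-3.435e-01  a ← 92.408850 − (+2.075e-12/-3.435e-01) = 92.408850
converged: |Δa| < 1e-12 after 4 iterations
sag = a·(cosh(S/(2a)) − 1) = 92.408850·(cosh(0.785477) − 1) = 30.003058
T_max/T_min = cosh(S/(2a)) = 1.324677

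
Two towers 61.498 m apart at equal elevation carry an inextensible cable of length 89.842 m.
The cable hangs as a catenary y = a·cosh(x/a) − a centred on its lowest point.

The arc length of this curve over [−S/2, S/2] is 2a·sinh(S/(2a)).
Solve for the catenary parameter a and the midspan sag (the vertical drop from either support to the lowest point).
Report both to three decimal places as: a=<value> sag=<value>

a=19.654 sag=29.378

seed: a₀ = √(S³/(24(L−S))) = √(61.498³/(24·28.344)) = 18.490783
iter 1: u=1.662937  f(a)=+4.187e+00  f'(a)=-4.002e+00  a ← 18.490783 − (+4.187e+00/-4.002e+00) = 19.537159
iter 2: u=1.573873  f(a)=+3.817e-01  f'(a)=-3.303e+00  a ← 19.537159 − (+3.817e-01/-3.303e+00) = 19.652745
iter 3: u=1.564616  f(a)=+3.875e-03  f'(a)=-3.236e+00  a ← 19.652745 − (+3.875e-03/-3.236e+00) = 19.653943
iter 4: u=1.564521  f(a)=+4.084e-07  f'(a)=-3.235e+00  a ← 19.653943 − (+4.084e-07/-3.235e+00) = 19.653943
iter 5: u=1.564521  f(a)=-1.421e-14  f'(a)=-3.235e+00  a ← 19.653943 − (-1.421e-14/-3.235e+00) = 19.653943
converged: |Δa| < 1e-12 after 5 iterations
sag = a·(cosh(S/(2a)) − 1) = 19.653943·(cosh(1.564521) − 1) = 29.378431
T_max/T_min = cosh(S/(2a)) = 2.494786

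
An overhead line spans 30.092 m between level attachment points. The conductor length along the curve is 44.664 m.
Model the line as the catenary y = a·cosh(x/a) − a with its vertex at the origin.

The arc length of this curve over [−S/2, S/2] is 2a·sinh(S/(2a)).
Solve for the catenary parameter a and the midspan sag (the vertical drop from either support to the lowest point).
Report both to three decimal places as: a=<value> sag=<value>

a=9.408 sag=14.825

seed: a₀ = √(S³/(24(L−S))) = √(30.092³/(24·14.572)) = 8.826964
iter 1: u=1.704550  f(a)=+2.269e+00  f'(a)=-4.366e+00  a ← 8.826964 − (+2.269e+00/-4.366e+00) = 9.346756
iter 2: u=1.609756  f(a)=+2.159e-01  f'(a)=-3.572e+00  a ← 9.346756 − (+2.159e-01/-3.572e+00) = 9.407209
iter 3: u=1.599412  f(a)=+2.408e-03  f'(a)=-3.492e+00  a ← 9.407209 − (+2.408e-03/-3.492e+00) = 9.407898
iter 4: u=1.599295  f(a)=+3.069e-07  f'(a)=-3.491e+00  a ← 9.407898 − (+3.069e-07/-3.491e+00) = 9.407898
iter 5: u=1.599295  f(a)=+0.000e+00  f'(a)=-3.491e+00  a ← 9.407898 − (+0.000e+00/-3.491e+00) = 9.407898
converged: |Δa| < 1e-12 after 5 iterations
sag = a·(cosh(S/(2a)) − 1) = 9.407898·(cosh(1.599295) − 1) = 14.824864
T_max/T_min = cosh(S/(2a)) = 2.575789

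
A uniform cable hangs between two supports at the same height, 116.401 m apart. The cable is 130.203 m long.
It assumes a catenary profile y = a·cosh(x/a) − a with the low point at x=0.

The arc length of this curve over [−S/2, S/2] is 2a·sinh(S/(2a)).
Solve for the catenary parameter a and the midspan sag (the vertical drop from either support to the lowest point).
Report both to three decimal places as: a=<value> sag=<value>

a=70.197 sag=25.541

seed: a₀ = √(S³/(24(L−S))) = √(116.401³/(24·13.802)) = 69.001485
iter 1: u=0.843467  f(a)=+4.994e-01  f'(a)=-4.292e-01  a ← 69.001485 − (+4.994e-01/-4.292e-01) = 70.164839
iter 2: u=0.829482  f(a)=+1.291e-02  f'(a)=-4.073e-01  a ← 70.164839 − (+1.291e-02/-4.073e-01) = 70.196532
iter 3: u=0.829108  f(a)=+9.134e-06  f'(a)=-4.067e-01  a ← 70.196532 − (+9.134e-06/-4.067e-01) = 70.196555
iter 4: u=0.829108  f(a)=+4.576e-12  f'(a)=-4.067e-01  a ← 70.196555 − (+4.576e-12/-4.067e-01) = 70.196555
converged: |Δa| < 1e-12 after 4 iterations
sag = a·(cosh(S/(2a)) − 1) = 70.196555·(cosh(0.829108) − 1) = 25.541429
T_max/T_min = cosh(S/(2a)) = 1.363856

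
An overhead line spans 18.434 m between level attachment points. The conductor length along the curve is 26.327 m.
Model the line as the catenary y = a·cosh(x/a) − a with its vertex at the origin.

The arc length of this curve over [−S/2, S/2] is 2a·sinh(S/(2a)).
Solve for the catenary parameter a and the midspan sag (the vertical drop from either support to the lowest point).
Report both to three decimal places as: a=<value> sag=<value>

a=6.089 sag=8.415

seed: a₀ = √(S³/(24(L−S))) = √(18.434³/(24·7.893)) = 5.750462
iter 1: u=1.602828  f(a)=+1.078e+00  f'(a)=-3.518e+00  a ← 5.750462 − (+1.078e+00/-3.518e+00) = 6.056905
iter 2: u=1.521734  f(a)=+9.218e-02  f'(a)=-2.940e+00  a ← 6.056905 − (+9.218e-02/-2.940e+00) = 6.088257
iter 3: u=1.513898  f(a)=+8.130e-04  f'(a)=-2.889e+00  a ← 6.088257 − (+8.130e-04/-2.889e+00) = 6.088539
iter 4: u=1.513828  f(a)=+6.448e-08  f'(a)=-2.888e+00  a ← 6.088539 − (+6.448e-08/-2.888e+00) = 6.088539
iter 5: u=1.513828  f(a)=-3.553e-15  f'(a)=-2.888e+00  a ← 6.088539 − (-3.553e-15/-2.888e+00) = 6.088539
converged: |Δa| < 1e-12 after 5 iterations
sag = a·(cosh(S/(2a)) − 1) = 6.088539·(cosh(1.513828) − 1) = 8.414841
T_max/T_min = cosh(S/(2a)) = 2.382079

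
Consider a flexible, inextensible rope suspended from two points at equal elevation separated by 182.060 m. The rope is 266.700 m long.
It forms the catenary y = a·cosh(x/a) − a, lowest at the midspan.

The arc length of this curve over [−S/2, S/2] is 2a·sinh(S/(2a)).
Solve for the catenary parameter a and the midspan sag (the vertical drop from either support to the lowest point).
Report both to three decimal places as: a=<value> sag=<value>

a=57.960 sag=87.442

seed: a₀ = √(S³/(24(L−S))) = √(182.060³/(24·84.640)) = 54.503998
iter 1: u=1.670153  f(a)=+1.262e+01  f'(a)=-4.063e+00  a ← 54.503998 − (+1.262e+01/-4.063e+00) = 57.610005
iter 2: u=1.580107  f(a)=+1.159e+00  f'(a)=-3.348e+00  a ← 57.610005 − (+1.159e+00/-3.348e+00) = 57.956216
iter 3: u=1.570668  f(a)=+1.196e-02  f'(a)=-3.279e+00  a ← 57.956216 − (+1.196e-02/-3.279e+00) = 57.959864
iter 4: u=1.570570  f(a)=+1.303e-06  f'(a)=-3.279e+00  a ← 57.959864 − (+1.303e-06/-3.279e+00) = 57.959864
iter 5: u=1.570570  f(a)=+5.684e-14  f'(a)=-3.279e+00  a ← 57.959864 − (+5.684e-14/-3.279e+00) = 57.959864
converged: |Δa| < 1e-12 after 5 iterations
sag = a·(cosh(S/(2a)) − 1) = 57.959864·(cosh(1.570570) − 1) = 87.441540
T_max/T_min = cosh(S/(2a)) = 2.508657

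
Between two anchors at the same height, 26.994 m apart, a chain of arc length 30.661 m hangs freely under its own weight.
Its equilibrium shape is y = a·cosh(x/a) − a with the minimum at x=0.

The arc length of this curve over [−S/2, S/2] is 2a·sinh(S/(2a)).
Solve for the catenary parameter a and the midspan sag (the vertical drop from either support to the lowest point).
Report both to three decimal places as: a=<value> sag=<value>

seed: a₀ = √(S³/(24(L−S))) = √(26.994³/(24·3.667)) = 14.949952
iter 1: u=0.902812  f(a)=+1.524e-01  f'(a)=-5.317e-01  a ← 14.949952 − (+1.524e-01/-5.317e-01) = 15.236515
iter 2: u=0.885832  f(a)=+4.492e-03  f'(a)=-5.008e-01  a ← 15.236515 − (+4.492e-03/-5.008e-01) = 15.245484
iter 3: u=0.885311  f(a)=+4.165e-06  f'(a)=-4.999e-01  a ← 15.245484 − (+4.165e-06/-4.999e-01) = 15.245492
iter 4: u=0.885311  f(a)=+3.585e-12  f'(a)=-4.999e-01  a ← 15.245492 − (+3.585e-12/-4.999e-01) = 15.245492
converged: |Δa| < 1e-12 after 4 iterations
sag = a·(cosh(S/(2a)) − 1) = 15.245492·(cosh(0.885311) − 1) = 6.375083
T_max/T_min = cosh(S/(2a)) = 1.418162

a=15.245 sag=6.375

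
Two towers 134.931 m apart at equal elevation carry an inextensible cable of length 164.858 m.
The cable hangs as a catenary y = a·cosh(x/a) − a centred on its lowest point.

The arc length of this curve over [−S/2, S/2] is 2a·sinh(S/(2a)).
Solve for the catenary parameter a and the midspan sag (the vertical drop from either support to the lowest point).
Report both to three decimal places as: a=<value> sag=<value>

seed: a₀ = √(S³/(24(L−S))) = √(134.931³/(24·29.927)) = 58.483101
iter 1: u=1.153590  f(a)=+2.056e+00  f'(a)=-1.166e+00  a ← 58.483101 − (+2.056e+00/-1.166e+00) = 60.245615
iter 2: u=1.119841  f(a)=+9.658e-02  f'(a)=-1.059e+00  a ← 60.245615 − (+9.658e-02/-1.059e+00) = 60.336818
iter 3: u=1.118148  f(a)=+2.365e-04  f'(a)=-1.054e+00  a ← 60.336818 − (+2.365e-04/-1.054e+00) = 60.337042
iter 4: u=1.118144  f(a)=+1.426e-09  f'(a)=-1.054e+00  a ← 60.337042 − (+1.426e-09/-1.054e+00) = 60.337042
iter 5: u=1.118144  f(a)=-2.842e-14  f'(a)=-1.054e+00  a ← 60.337042 − (-2.842e-14/-1.054e+00) = 60.337042
converged: |Δa| < 1e-12 after 5 iterations
sag = a·(cosh(S/(2a)) − 1) = 60.337042·(cosh(1.118144) − 1) = 41.815289
T_max/T_min = cosh(S/(2a)) = 1.693028

a=60.337 sag=41.815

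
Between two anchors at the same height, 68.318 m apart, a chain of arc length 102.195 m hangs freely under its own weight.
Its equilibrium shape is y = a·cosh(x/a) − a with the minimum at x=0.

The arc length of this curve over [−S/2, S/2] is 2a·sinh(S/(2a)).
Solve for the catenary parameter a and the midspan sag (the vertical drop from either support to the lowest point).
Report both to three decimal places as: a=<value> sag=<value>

seed: a₀ = √(S³/(24(L−S))) = √(68.318³/(24·33.877)) = 19.803622
iter 1: u=1.724887  f(a)=+5.412e+00  f'(a)=-4.554e+00  a ← 19.803622 − (+5.412e+00/-4.554e+00) = 20.992096
iter 2: u=1.627232  f(a)=+5.254e-01  f'(a)=-3.709e+00  a ← 20.992096 − (+5.254e-01/-3.709e+00) = 21.133777
iter 3: u=1.616323  f(a)=+6.129e-03  f'(a)=-3.623e+00  a ← 21.133777 − (+6.129e-03/-3.623e+00) = 21.135469
iter 4: u=1.616193  f(a)=+8.556e-07  f'(a)=-3.622e+00  a ← 21.135469 − (+8.556e-07/-3.622e+00) = 21.135469
iter 5: u=1.616193  f(a)=+0.000e+00  f'(a)=-3.622e+00  a ← 21.135469 − (+0.000e+00/-3.622e+00) = 21.135469
converged: |Δa| < 1e-12 after 5 iterations
sag = a·(cosh(S/(2a)) − 1) = 21.135469·(cosh(1.616193) − 1) = 34.160666
T_max/T_min = cosh(S/(2a)) = 2.616272

a=21.135 sag=34.161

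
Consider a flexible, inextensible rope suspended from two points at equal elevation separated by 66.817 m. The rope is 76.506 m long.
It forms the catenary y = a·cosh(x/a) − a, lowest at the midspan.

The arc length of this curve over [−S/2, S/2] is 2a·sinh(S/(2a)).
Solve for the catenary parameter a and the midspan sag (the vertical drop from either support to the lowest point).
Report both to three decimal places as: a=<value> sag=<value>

seed: a₀ = √(S³/(24(L−S))) = √(66.817³/(24·9.689)) = 35.816683
iter 1: u=0.932764  f(a)=+4.303e-01  f'(a)=-5.896e-01  a ← 35.816683 − (+4.303e-01/-5.896e-01) = 36.546565
iter 2: u=0.914135  f(a)=+1.351e-02  f'(a)=-5.531e-01  a ← 36.546565 − (+1.351e-02/-5.531e-01) = 36.570984
iter 3: u=0.913525  f(a)=+1.426e-05  f'(a)=-5.519e-01  a ← 36.570984 − (+1.426e-05/-5.519e-01) = 36.571010
iter 4: u=0.913524  f(a)=+1.593e-11  f'(a)=-5.519e-01  a ← 36.571010 − (+1.593e-11/-5.519e-01) = 36.571010
converged: |Δa| < 1e-12 after 4 iterations
sag = a·(cosh(S/(2a)) − 1) = 36.571010·(cosh(0.913524) − 1) = 16.350921
T_max/T_min = cosh(S/(2a)) = 1.447101

a=36.571 sag=16.351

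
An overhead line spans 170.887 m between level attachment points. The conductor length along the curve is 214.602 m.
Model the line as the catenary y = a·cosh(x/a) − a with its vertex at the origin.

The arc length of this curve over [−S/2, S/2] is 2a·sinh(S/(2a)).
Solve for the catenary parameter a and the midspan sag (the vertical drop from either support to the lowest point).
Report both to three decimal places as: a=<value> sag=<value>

a=71.471 sag=57.454

seed: a₀ = √(S³/(24(L−S))) = √(170.887³/(24·43.715)) = 68.967213
iter 1: u=1.238900  f(a)=+3.480e+00  f'(a)=-1.473e+00  a ← 68.967213 − (+3.480e+00/-1.473e+00) = 71.329399
iter 2: u=1.197872  f(a)=+1.868e-01  f'(a)=-1.319e+00  a ← 71.329399 − (+1.868e-01/-1.319e+00) = 71.471019
iter 3: u=1.195499  f(a)=+6.057e-04  f'(a)=-1.310e+00  a ← 71.471019 − (+6.057e-04/-1.310e+00) = 71.471482
iter 4: u=1.195491  f(a)=+6.414e-09  f'(a)=-1.310e+00  a ← 71.471482 − (+6.414e-09/-1.310e+00) = 71.471482
iter 5: u=1.195491  f(a)=+2.842e-14  f'(a)=-1.310e+00  a ← 71.471482 − (+2.842e-14/-1.310e+00) = 71.471482
converged: |Δa| < 1e-12 after 5 iterations
sag = a·(cosh(S/(2a)) − 1) = 71.471482·(cosh(1.195491) − 1) = 57.453602
T_max/T_min = cosh(S/(2a)) = 1.803868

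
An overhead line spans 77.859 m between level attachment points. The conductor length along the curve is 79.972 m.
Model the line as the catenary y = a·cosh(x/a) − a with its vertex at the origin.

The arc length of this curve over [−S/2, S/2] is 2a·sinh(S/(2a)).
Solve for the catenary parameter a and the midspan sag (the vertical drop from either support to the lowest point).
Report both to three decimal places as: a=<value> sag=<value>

seed: a₀ = √(S³/(24(L−S))) = √(77.859³/(24·2.113)) = 96.473462
iter 1: u=0.403525  f(a)=+1.727e-02  f'(a)=-4.452e-02  a ← 96.473462 − (+1.727e-02/-4.452e-02) = 96.861361
iter 2: u=0.401909  f(a)=+1.047e-04  f'(a)=-4.398e-02  a ← 96.861361 − (+1.047e-04/-4.398e-02) = 96.863742
iter 3: u=0.401900  f(a)=+3.902e-09  f'(a)=-4.398e-02  a ← 96.863742 − (+3.902e-09/-4.398e-02) = 96.863742
iter 4: u=0.401900  f(a)=+0.000e+00  f'(a)=-4.398e-02  a ← 96.863742 − (+0.000e+00/-4.398e-02) = 96.863742
converged: |Δa| < 1e-12 after 4 iterations
sag = a·(cosh(S/(2a)) − 1) = 96.863742·(cosh(0.401900) − 1) = 7.928742
T_max/T_min = cosh(S/(2a)) = 1.081855

a=96.864 sag=7.929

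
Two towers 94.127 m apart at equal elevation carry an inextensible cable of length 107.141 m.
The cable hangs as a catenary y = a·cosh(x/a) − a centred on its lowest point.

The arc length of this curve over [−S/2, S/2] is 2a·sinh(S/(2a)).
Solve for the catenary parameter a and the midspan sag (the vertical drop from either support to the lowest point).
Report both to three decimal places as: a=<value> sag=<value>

a=52.712 sag=22.444

seed: a₀ = √(S³/(24(L−S))) = √(94.127³/(24·13.014)) = 51.672599
iter 1: u=0.910802  f(a)=+5.506e-01  f'(a)=-5.468e-01  a ← 51.672599 − (+5.506e-01/-5.468e-01) = 52.679599
iter 2: u=0.893391  f(a)=+1.651e-02  f'(a)=-5.144e-01  a ← 52.679599 − (+1.651e-02/-5.144e-01) = 52.711687
iter 3: u=0.892848  f(a)=+1.585e-05  f'(a)=-5.134e-01  a ← 52.711687 − (+1.585e-05/-5.134e-01) = 52.711718
iter 4: u=0.892847  f(a)=+1.464e-11  f'(a)=-5.134e-01  a ← 52.711718 − (+1.464e-11/-5.134e-01) = 52.711718
converged: |Δa| < 1e-12 after 4 iterations
sag = a·(cosh(S/(2a)) − 1) = 52.711718·(cosh(0.892847) − 1) = 22.443612
T_max/T_min = cosh(S/(2a)) = 1.425780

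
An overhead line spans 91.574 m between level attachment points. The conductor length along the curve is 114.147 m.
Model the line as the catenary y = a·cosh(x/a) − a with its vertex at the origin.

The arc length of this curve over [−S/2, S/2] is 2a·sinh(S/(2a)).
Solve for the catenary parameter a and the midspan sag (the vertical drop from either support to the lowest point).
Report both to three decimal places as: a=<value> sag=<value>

a=38.969 sag=30.139

seed: a₀ = √(S³/(24(L−S))) = √(91.574³/(24·22.573)) = 37.649396
iter 1: u=1.216142  f(a)=+1.729e+00  f'(a)=-1.386e+00  a ← 37.649396 − (+1.729e+00/-1.386e+00) = 38.896988
iter 2: u=1.177135  f(a)=+8.968e-02  f'(a)=-1.246e+00  a ← 38.896988 − (+8.968e-02/-1.246e+00) = 38.968975
iter 3: u=1.174960  f(a)=+2.703e-04  f'(a)=-1.238e+00  a ← 38.968975 − (+2.703e-04/-1.238e+00) = 38.969193
iter 4: u=1.174954  f(a)=+2.473e-09  f'(a)=-1.238e+00  a ← 38.969193 − (+2.473e-09/-1.238e+00) = 38.969193
iter 5: u=1.174954  f(a)=+1.421e-14  f'(a)=-1.238e+00  a ← 38.969193 − (+1.421e-14/-1.238e+00) = 38.969193
converged: |Δa| < 1e-12 after 5 iterations
sag = a·(cosh(S/(2a)) − 1) = 38.969193·(cosh(1.174954) − 1) = 30.139290
T_max/T_min = cosh(S/(2a)) = 1.773413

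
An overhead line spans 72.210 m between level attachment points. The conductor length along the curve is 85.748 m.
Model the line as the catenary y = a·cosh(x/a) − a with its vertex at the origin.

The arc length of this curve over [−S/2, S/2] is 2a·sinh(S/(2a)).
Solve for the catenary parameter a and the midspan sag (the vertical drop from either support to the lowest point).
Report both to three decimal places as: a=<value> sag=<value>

a=34.961 sag=20.361

seed: a₀ = √(S³/(24(L−S))) = √(72.210³/(24·13.538)) = 34.041849
iter 1: u=1.060606  f(a)=+7.822e-01  f'(a)=-8.885e-01  a ← 34.041849 − (+7.822e-01/-8.885e-01) = 34.922139
iter 2: u=1.033871  f(a)=+3.137e-02  f'(a)=-8.185e-01  a ← 34.922139 − (+3.137e-02/-8.185e-01) = 34.960458
iter 3: u=1.032738  f(a)=+5.511e-05  f'(a)=-8.157e-01  a ← 34.960458 − (+5.511e-05/-8.157e-01) = 34.960526
iter 4: u=1.032736  f(a)=+1.708e-10  f'(a)=-8.157e-01  a ← 34.960526 − (+1.708e-10/-8.157e-01) = 34.960526
iter 5: u=1.032736  f(a)=+2.842e-14  f'(a)=-8.157e-01  a ← 34.960526 − (+2.842e-14/-8.157e-01) = 34.960526
converged: |Δa| < 1e-12 after 5 iterations
sag = a·(cosh(S/(2a)) − 1) = 34.960526·(cosh(1.032736) − 1) = 20.360521
T_max/T_min = cosh(S/(2a)) = 1.582386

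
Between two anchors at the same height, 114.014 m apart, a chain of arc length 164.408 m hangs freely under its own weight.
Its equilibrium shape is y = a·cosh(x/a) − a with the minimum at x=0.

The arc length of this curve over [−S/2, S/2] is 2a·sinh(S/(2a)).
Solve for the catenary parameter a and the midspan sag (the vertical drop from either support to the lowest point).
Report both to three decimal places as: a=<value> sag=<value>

seed: a₀ = √(S³/(24(L−S))) = √(114.014³/(24·50.394)) = 35.005980
iter 1: u=1.628493  f(a)=+7.120e+00  f'(a)=-3.719e+00  a ← 35.005980 − (+7.120e+00/-3.719e+00) = 36.920649
iter 2: u=1.544041  f(a)=+6.259e-01  f'(a)=-3.091e+00  a ← 36.920649 − (+6.259e-01/-3.091e+00) = 37.123127
iter 3: u=1.535620  f(a)=+5.866e-03  f'(a)=-3.034e+00  a ← 37.123127 − (+5.866e-03/-3.034e+00) = 37.125061
iter 4: u=1.535540  f(a)=+5.260e-07  f'(a)=-3.033e+00  a ← 37.125061 − (+5.260e-07/-3.033e+00) = 37.125061
iter 5: u=1.535540  f(a)=-2.842e-14  f'(a)=-3.033e+00  a ← 37.125061 − (-2.842e-14/-3.033e+00) = 37.125061
converged: |Δa| < 1e-12 after 5 iterations
sag = a·(cosh(S/(2a)) − 1) = 37.125061·(cosh(1.535540) − 1) = 53.073430
T_max/T_min = cosh(S/(2a)) = 2.429585

a=37.125 sag=53.073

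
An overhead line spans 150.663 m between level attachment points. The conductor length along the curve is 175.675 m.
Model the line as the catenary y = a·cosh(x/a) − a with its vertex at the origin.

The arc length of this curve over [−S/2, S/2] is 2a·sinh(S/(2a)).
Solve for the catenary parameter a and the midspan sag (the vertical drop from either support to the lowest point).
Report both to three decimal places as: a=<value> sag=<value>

seed: a₀ = √(S³/(24(L−S))) = √(150.663³/(24·25.012)) = 75.479686
iter 1: u=0.998037  f(a)=+1.276e+00  f'(a)=-7.312e-01  a ← 75.479686 − (+1.276e+00/-7.312e-01) = 77.224391
iter 2: u=0.975488  f(a)=+4.557e-02  f'(a)=-6.798e-01  a ← 77.224391 − (+4.557e-02/-6.798e-01) = 77.291430
iter 3: u=0.974642  f(a)=+6.293e-05  f'(a)=-6.779e-01  a ← 77.291430 − (+6.293e-05/-6.779e-01) = 77.291523
iter 4: u=0.974641  f(a)=+1.203e-10  f'(a)=-6.779e-01  a ← 77.291523 − (+1.203e-10/-6.779e-01) = 77.291523
iter 5: u=0.974641  f(a)=+2.842e-14  f'(a)=-6.779e-01  a ← 77.291523 − (+2.842e-14/-6.779e-01) = 77.291523
converged: |Δa| < 1e-12 after 5 iterations
sag = a·(cosh(S/(2a)) − 1) = 77.291523·(cosh(0.974641) − 1) = 39.710212
T_max/T_min = cosh(S/(2a)) = 1.513772

a=77.292 sag=39.710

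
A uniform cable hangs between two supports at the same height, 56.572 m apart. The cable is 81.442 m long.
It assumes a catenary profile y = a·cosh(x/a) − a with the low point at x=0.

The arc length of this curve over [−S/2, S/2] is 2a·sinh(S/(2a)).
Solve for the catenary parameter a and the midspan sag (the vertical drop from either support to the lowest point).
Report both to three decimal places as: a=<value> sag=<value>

seed: a₀ = √(S³/(24(L−S))) = √(56.572³/(24·24.870)) = 17.416416
iter 1: u=1.624100  f(a)=+3.494e+00  f'(a)=-3.684e+00  a ← 17.416416 − (+3.494e+00/-3.684e+00) = 18.364820
iter 2: u=1.540227  f(a)=+3.057e-01  f'(a)=-3.065e+00  a ← 18.364820 − (+3.057e-01/-3.065e+00) = 18.464551
iter 3: u=1.531908  f(a)=+2.836e-03  f'(a)=-3.008e+00  a ← 18.464551 − (+2.836e-03/-3.008e+00) = 18.465494
iter 4: u=1.531830  f(a)=+2.490e-07  f'(a)=-3.008e+00  a ← 18.465494 − (+2.490e-07/-3.008e+00) = 18.465494
iter 5: u=1.531830  f(a)=+1.421e-14  f'(a)=-3.008e+00  a ← 18.465494 − (+1.421e-14/-3.008e+00) = 18.465494
converged: |Δa| < 1e-12 after 5 iterations
sag = a·(cosh(S/(2a)) − 1) = 18.465494·(cosh(1.531830) − 1) = 26.246633
T_max/T_min = cosh(S/(2a)) = 2.421388

a=18.465 sag=26.247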